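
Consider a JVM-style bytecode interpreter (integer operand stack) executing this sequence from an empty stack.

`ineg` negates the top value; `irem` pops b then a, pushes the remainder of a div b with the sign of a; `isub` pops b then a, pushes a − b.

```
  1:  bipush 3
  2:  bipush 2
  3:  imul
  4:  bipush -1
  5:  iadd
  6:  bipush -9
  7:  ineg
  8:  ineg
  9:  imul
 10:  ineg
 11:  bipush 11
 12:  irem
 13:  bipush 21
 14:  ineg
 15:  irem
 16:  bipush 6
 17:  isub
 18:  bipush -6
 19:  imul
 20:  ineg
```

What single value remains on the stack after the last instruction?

-30

bipush 3  → [3]
bipush 2  → [3, 2]
imul      → [6]
bipush -1 → [6, -1]
iadd      → [5]
bipush -9 → [5, -9]
ineg      → [5, 9]
ineg      → [5, -9]
imul      → [-45]
ineg      → [45]
bipush 11 → [45, 11]
irem      → [1]
bipush 21 → [1, 21]
ineg      → [1, -21]
irem      → [1]
bipush 6  → [1, 6]
isub      → [-5]
bipush -6 → [-5, -6]
imul      → [30]
ineg      → [-30]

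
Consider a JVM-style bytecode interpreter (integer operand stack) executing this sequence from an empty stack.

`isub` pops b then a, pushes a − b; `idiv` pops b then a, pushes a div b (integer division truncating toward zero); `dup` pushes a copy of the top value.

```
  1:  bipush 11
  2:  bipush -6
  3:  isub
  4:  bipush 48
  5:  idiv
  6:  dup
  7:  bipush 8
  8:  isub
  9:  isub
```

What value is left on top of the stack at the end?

8

bipush 11  11
bipush -6  11 -6
isub       17
bipush 48  17 48
idiv       0
dup        0 0
bipush 8   0 0 8
isub       0 -8
isub       8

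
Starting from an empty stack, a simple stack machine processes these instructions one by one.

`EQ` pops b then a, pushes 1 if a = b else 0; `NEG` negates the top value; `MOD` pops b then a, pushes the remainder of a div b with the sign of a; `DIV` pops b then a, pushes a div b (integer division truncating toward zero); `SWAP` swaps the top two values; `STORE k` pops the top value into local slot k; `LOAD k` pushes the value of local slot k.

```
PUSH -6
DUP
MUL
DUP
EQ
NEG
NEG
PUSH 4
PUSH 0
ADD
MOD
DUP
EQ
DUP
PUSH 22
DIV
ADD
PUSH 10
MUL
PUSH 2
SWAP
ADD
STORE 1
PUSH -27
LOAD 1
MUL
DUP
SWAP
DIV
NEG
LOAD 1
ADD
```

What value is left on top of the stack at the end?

11

PUSH -6   [-6]
DUP       [-6, -6]
MUL       [36]
DUP       [36, 36]
EQ        [1]
NEG       [-1]
NEG       [1]
PUSH 4    [1, 4]
PUSH 0    [1, 4, 0]
ADD       [1, 4]
MOD       [1]
DUP       [1, 1]
EQ        [1]
DUP       [1, 1]
PUSH 22   [1, 1, 22]
DIV       [1, 0]
ADD       [1]
PUSH 10   [1, 10]
MUL       [10]
PUSH 2    [10, 2]
SWAP      [2, 10]
ADD       [12]
STORE 1   []
PUSH -27  [-27]
LOAD 1    [-27, 12]
MUL       [-324]
DUP       [-324, -324]
SWAP      [-324, -324]
DIV       [1]
NEG       [-1]
LOAD 1    [-1, 12]
ADD       [11]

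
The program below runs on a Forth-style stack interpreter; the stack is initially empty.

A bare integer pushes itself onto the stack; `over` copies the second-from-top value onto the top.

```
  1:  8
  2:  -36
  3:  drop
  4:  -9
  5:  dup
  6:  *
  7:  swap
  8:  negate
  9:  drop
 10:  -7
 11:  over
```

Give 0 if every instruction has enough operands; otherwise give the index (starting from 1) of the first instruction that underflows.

0

8      → [8]
-36    → [8, -36]
drop   → [8]
-9     → [8, -9]
dup    → [8, -9, -9]
*      → [8, 81]
swap   → [81, 8]
negate → [81, -8]
drop   → [81]
-7     → [81, -7]
over   → [81, -7, 81]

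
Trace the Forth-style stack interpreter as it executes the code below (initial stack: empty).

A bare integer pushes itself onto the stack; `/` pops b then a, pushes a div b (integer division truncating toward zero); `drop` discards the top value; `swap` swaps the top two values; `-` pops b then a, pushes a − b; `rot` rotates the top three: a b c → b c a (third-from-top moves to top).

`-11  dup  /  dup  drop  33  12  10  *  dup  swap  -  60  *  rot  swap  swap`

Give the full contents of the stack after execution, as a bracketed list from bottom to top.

-11  : [-11]
dup  : [-11, -11]
/    : [1]
dup  : [1, 1]
drop : [1]
33   : [1, 33]
12   : [1, 33, 12]
10   : [1, 33, 12, 10]
*    : [1, 33, 120]
dup  : [1, 33, 120, 120]
swap : [1, 33, 120, 120]
-    : [1, 33, 0]
60   : [1, 33, 0, 60]
*    : [1, 33, 0]
rot  : [33, 0, 1]
swap : [33, 1, 0]
swap : [33, 0, 1]

[33, 0, 1]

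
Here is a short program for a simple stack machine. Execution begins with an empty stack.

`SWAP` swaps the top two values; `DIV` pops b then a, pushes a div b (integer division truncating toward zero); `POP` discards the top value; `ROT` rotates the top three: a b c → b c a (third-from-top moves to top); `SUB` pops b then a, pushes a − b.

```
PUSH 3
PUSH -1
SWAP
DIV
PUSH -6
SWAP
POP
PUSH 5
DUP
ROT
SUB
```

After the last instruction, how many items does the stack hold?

2

PUSH 3  : 3
PUSH -1 : 3 -1
SWAP    : -1 3
DIV     : 0
PUSH -6 : 0 -6
SWAP    : -6 0
POP     : -6
PUSH 5  : -6 5
DUP     : -6 5 5
ROT     : 5 5 -6
SUB     : 5 11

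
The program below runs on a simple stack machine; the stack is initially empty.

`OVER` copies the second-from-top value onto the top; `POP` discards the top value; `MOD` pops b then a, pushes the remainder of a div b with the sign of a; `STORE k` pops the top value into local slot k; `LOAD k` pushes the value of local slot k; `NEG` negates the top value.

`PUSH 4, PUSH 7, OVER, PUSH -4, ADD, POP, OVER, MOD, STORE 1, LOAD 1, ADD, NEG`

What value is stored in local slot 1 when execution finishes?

3

PUSH 4  : 4
PUSH 7  : 4 7
OVER    : 4 7 4
PUSH -4 : 4 7 4 -4
ADD     : 4 7 0
POP     : 4 7
OVER    : 4 7 4
MOD     : 4 3
STORE 1 : 4
LOAD 1  : 4 3
ADD     : 7
NEG     : -7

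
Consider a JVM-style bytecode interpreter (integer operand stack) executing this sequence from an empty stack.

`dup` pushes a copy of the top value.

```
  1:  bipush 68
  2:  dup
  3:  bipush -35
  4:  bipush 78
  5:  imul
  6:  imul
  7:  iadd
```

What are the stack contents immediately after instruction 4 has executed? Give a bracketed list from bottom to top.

bipush 68  → [68]
dup        → [68, 68]
bipush -35 → [68, 68, -35]
bipush 78  → [68, 68, -35, 78]

[68, 68, -35, 78]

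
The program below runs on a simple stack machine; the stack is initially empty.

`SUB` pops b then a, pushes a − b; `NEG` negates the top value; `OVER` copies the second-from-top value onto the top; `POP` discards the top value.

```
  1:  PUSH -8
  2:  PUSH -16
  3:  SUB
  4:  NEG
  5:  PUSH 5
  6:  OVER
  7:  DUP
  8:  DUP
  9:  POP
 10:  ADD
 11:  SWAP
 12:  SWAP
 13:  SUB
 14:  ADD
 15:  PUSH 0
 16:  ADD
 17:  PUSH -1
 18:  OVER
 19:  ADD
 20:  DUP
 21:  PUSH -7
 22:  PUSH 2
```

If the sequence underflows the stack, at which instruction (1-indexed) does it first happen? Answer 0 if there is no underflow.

PUSH -8   [-8]
PUSH -16  [-8, -16]
SUB       [8]
NEG       [-8]
PUSH 5    [-8, 5]
OVER      [-8, 5, -8]
DUP       [-8, 5, -8, -8]
DUP       [-8, 5, -8, -8, -8]
POP       [-8, 5, -8, -8]
ADD       [-8, 5, -16]
SWAP      [-8, -16, 5]
SWAP      [-8, 5, -16]
SUB       [-8, 21]
ADD       [13]
PUSH 0    [13, 0]
ADD       [13]
PUSH -1   [13, -1]
OVER      [13, -1, 13]
ADD       [13, 12]
DUP       [13, 12, 12]
PUSH -7   [13, 12, 12, -7]
PUSH 2    [13, 12, 12, -7, 2]

0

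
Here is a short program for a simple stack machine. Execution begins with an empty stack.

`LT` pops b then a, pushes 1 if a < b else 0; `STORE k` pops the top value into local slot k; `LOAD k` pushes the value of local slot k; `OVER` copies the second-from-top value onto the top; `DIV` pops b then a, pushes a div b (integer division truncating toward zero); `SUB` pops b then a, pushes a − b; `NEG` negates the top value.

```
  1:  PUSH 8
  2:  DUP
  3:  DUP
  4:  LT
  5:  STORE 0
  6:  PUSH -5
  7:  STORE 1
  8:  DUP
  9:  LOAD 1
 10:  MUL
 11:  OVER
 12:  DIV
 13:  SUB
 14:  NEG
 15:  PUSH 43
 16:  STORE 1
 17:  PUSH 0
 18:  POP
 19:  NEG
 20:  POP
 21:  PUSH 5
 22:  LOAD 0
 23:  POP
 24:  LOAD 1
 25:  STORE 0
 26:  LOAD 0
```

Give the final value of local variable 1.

PUSH 8  : [8]
DUP     : [8, 8]
DUP     : [8, 8, 8]
LT      : [8, 0]
STORE 0 : [8]
PUSH -5 : [8, -5]
STORE 1 : [8]
DUP     : [8, 8]
LOAD 1  : [8, 8, -5]
MUL     : [8, -40]
OVER    : [8, -40, 8]
DIV     : [8, -5]
SUB     : [13]
NEG     : [-13]
PUSH 43 : [-13, 43]
STORE 1 : [-13]
PUSH 0  : [-13, 0]
POP     : [-13]
NEG     : [13]
POP     : []
PUSH 5  : [5]
LOAD 0  : [5, 0]
POP     : [5]
LOAD 1  : [5, 43]
STORE 0 : [5]
LOAD 0  : [5, 43]

43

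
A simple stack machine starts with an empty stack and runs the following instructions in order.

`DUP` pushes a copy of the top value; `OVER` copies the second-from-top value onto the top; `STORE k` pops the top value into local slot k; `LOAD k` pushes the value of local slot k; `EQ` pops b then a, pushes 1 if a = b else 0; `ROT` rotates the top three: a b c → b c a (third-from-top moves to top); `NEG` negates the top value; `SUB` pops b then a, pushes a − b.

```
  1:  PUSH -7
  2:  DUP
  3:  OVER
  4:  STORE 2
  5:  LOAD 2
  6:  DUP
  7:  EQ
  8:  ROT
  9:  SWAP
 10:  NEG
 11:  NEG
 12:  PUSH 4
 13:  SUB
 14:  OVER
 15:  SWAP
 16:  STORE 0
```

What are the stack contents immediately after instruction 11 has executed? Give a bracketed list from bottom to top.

PUSH -7 → [-7]
DUP     → [-7, -7]
OVER    → [-7, -7, -7]
STORE 2 → [-7, -7]
LOAD 2  → [-7, -7, -7]
DUP     → [-7, -7, -7, -7]
EQ      → [-7, -7, 1]
ROT     → [-7, 1, -7]
SWAP    → [-7, -7, 1]
NEG     → [-7, -7, -1]
NEG     → [-7, -7, 1]

[-7, -7, 1]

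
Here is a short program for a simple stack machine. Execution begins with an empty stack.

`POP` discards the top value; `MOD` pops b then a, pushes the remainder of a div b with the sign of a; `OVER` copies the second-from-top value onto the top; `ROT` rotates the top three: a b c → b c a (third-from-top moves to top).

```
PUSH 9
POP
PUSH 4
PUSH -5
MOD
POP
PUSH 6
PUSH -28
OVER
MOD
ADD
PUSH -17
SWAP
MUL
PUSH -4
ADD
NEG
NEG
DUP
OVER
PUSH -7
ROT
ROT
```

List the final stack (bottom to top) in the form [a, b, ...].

PUSH 9   : 9
POP      : (empty)
PUSH 4   : 4
PUSH -5  : 4 -5
MOD      : 4
POP      : (empty)
PUSH 6   : 6
PUSH -28 : 6 -28
OVER     : 6 -28 6
MOD      : 6 -4
ADD      : 2
PUSH -17 : 2 -17
SWAP     : -17 2
MUL      : -34
PUSH -4  : -34 -4
ADD      : -38
NEG      : 38
NEG      : -38
DUP      : -38 -38
OVER     : -38 -38 -38
PUSH -7  : -38 -38 -38 -7
ROT      : -38 -38 -7 -38
ROT      : -38 -7 -38 -38

[-38, -7, -38, -38]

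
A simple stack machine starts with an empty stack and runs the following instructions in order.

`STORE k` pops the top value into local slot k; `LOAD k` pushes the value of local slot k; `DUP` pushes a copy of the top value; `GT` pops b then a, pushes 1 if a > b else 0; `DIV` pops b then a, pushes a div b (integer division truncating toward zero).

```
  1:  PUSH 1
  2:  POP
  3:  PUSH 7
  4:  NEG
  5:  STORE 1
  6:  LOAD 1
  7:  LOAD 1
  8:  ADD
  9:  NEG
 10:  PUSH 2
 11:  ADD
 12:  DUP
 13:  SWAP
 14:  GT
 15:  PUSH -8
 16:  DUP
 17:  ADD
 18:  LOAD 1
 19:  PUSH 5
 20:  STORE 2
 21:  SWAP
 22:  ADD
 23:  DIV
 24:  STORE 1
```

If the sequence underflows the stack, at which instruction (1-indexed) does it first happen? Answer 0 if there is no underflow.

PUSH 1  -> 1
POP     -> (empty)
PUSH 7  -> 7
NEG     -> -7
STORE 1 -> (empty)
LOAD 1  -> -7
LOAD 1  -> -7 -7
ADD     -> -14
NEG     -> 14
PUSH 2  -> 14 2
ADD     -> 16
DUP     -> 16 16
SWAP    -> 16 16
GT      -> 0
PUSH -8 -> 0 -8
DUP     -> 0 -8 -8
ADD     -> 0 -16
LOAD 1  -> 0 -16 -7
PUSH 5  -> 0 -16 -7 5
STORE 2 -> 0 -16 -7
SWAP    -> 0 -7 -16
ADD     -> 0 -23
DIV     -> 0
STORE 1 -> (empty)

0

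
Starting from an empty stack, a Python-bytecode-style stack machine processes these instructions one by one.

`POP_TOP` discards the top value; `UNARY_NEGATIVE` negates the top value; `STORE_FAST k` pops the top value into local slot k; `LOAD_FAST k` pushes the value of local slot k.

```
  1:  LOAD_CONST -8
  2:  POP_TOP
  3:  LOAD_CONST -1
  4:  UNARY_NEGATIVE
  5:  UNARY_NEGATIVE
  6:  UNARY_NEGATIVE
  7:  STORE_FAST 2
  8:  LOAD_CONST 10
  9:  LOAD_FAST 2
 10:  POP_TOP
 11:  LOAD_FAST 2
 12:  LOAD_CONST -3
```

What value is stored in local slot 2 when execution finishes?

1

LOAD_CONST -8  → [-8]
POP_TOP        → []
LOAD_CONST -1  → [-1]
UNARY_NEGATIVE → [1]
UNARY_NEGATIVE → [-1]
UNARY_NEGATIVE → [1]
STORE_FAST 2   → []
LOAD_CONST 10  → [10]
LOAD_FAST 2    → [10, 1]
POP_TOP        → [10]
LOAD_FAST 2    → [10, 1]
LOAD_CONST -3  → [10, 1, -3]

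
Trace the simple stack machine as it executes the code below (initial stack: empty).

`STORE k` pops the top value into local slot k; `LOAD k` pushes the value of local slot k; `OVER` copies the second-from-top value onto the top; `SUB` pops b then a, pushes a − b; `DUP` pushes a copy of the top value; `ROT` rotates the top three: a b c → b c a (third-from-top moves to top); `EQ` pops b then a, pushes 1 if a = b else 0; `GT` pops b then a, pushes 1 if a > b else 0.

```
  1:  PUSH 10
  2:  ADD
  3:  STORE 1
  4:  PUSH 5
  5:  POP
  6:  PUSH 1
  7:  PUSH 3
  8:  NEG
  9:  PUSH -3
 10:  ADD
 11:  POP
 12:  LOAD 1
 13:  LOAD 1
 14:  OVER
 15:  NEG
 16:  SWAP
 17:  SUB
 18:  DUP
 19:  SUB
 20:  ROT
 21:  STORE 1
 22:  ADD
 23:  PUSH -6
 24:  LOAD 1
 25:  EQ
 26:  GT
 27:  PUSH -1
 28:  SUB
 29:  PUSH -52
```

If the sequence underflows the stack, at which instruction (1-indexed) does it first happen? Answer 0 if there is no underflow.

PUSH 10 -> [10]
ADD  — needs 2 operands, stack has 1 → underflow

2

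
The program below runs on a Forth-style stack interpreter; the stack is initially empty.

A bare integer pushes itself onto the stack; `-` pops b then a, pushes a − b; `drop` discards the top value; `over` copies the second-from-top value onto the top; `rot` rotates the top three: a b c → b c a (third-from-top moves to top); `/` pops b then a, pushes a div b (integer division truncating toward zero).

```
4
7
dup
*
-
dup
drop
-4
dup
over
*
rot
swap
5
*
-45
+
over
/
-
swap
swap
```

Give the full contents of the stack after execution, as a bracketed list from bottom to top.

[-4, -45]

4    -> 4
7    -> 4 7
dup  -> 4 7 7
*    -> 4 49
-    -> -45
dup  -> -45 -45
drop -> -45
-4   -> -45 -4
dup  -> -45 -4 -4
over -> -45 -4 -4 -4
*    -> -45 -4 16
rot  -> -4 16 -45
swap -> -4 -45 16
5    -> -4 -45 16 5
*    -> -4 -45 80
-45  -> -4 -45 80 -45
+    -> -4 -45 35
over -> -4 -45 35 -45
/    -> -4 -45 0
-    -> -4 -45
swap -> -45 -4
swap -> -4 -45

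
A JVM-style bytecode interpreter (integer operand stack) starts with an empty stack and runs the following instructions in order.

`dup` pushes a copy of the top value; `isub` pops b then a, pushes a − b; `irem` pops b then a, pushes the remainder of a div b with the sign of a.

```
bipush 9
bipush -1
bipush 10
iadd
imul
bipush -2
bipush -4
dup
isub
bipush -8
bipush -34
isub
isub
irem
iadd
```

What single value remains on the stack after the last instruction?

79

bipush 9   → [9]
bipush -1  → [9, -1]
bipush 10  → [9, -1, 10]
iadd       → [9, 9]
imul       → [81]
bipush -2  → [81, -2]
bipush -4  → [81, -2, -4]
dup        → [81, -2, -4, -4]
isub       → [81, -2, 0]
bipush -8  → [81, -2, 0, -8]
bipush -34 → [81, -2, 0, -8, -34]
isub       → [81, -2, 0, 26]
isub       → [81, -2, -26]
irem       → [81, -2]
iadd       → [79]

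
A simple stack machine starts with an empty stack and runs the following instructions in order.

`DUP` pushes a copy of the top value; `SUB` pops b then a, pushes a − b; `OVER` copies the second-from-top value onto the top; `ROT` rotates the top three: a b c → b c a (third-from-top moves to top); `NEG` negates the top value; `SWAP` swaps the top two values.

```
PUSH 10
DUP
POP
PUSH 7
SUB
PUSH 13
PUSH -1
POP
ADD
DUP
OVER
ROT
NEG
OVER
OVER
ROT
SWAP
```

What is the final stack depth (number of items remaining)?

PUSH 10 -> [10]
DUP     -> [10, 10]
POP     -> [10]
PUSH 7  -> [10, 7]
SUB     -> [3]
PUSH 13 -> [3, 13]
PUSH -1 -> [3, 13, -1]
POP     -> [3, 13]
ADD     -> [16]
DUP     -> [16, 16]
OVER    -> [16, 16, 16]
ROT     -> [16, 16, 16]
NEG     -> [16, 16, -16]
OVER    -> [16, 16, -16, 16]
OVER    -> [16, 16, -16, 16, -16]
ROT     -> [16, 16, 16, -16, -16]
SWAP    -> [16, 16, 16, -16, -16]

5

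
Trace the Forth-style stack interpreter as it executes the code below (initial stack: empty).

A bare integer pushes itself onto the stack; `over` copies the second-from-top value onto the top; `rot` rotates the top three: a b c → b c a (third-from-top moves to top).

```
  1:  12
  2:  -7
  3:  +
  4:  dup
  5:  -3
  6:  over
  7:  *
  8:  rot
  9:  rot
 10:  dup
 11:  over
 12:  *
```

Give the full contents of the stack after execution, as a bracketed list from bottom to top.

12   : 12
-7   : 12 -7
+    : 5
dup  : 5 5
-3   : 5 5 -3
over : 5 5 -3 5
*    : 5 5 -15
rot  : 5 -15 5
rot  : -15 5 5
dup  : -15 5 5 5
over : -15 5 5 5 5
*    : -15 5 5 25

[-15, 5, 5, 25]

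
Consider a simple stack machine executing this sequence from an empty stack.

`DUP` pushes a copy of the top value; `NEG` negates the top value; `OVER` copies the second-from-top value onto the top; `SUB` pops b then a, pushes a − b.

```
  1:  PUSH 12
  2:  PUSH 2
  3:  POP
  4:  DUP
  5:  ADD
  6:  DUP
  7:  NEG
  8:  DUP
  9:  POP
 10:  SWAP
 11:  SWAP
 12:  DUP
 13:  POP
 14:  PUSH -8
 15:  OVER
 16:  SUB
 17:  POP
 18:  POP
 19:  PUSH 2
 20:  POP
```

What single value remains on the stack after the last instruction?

24

PUSH 12 -> 12
PUSH 2  -> 12 2
POP     -> 12
DUP     -> 12 12
ADD     -> 24
DUP     -> 24 24
NEG     -> 24 -24
DUP     -> 24 -24 -24
POP     -> 24 -24
SWAP    -> -24 24
SWAP    -> 24 -24
DUP     -> 24 -24 -24
POP     -> 24 -24
PUSH -8 -> 24 -24 -8
OVER    -> 24 -24 -8 -24
SUB     -> 24 -24 16
POP     -> 24 -24
POP     -> 24
PUSH 2  -> 24 2
POP     -> 24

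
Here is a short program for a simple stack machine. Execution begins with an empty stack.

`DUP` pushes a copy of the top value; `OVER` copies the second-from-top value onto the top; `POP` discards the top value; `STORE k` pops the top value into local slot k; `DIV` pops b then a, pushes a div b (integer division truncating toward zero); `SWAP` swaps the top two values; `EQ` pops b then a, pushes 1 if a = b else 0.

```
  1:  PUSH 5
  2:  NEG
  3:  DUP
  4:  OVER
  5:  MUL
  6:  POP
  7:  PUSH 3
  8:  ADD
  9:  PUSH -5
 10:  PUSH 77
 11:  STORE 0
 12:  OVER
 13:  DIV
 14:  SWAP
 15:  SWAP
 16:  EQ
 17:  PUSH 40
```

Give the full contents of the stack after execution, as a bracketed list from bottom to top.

[0, 40]

PUSH 5   [5]
NEG      [-5]
DUP      [-5, -5]
OVER     [-5, -5, -5]
MUL      [-5, 25]
POP      [-5]
PUSH 3   [-5, 3]
ADD      [-2]
PUSH -5  [-2, -5]
PUSH 77  [-2, -5, 77]
STORE 0  [-2, -5]
OVER     [-2, -5, -2]
DIV      [-2, 2]
SWAP     [2, -2]
SWAP     [-2, 2]
EQ       [0]
PUSH 40  [0, 40]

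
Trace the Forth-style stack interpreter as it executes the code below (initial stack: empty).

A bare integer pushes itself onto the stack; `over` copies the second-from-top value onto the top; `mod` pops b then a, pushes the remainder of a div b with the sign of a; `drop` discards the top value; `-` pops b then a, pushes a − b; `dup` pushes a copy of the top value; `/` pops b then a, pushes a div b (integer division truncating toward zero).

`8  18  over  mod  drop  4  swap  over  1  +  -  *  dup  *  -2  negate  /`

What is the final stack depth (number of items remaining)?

8      -> [8]
18     -> [8, 18]
over   -> [8, 18, 8]
mod    -> [8, 2]
drop   -> [8]
4      -> [8, 4]
swap   -> [4, 8]
over   -> [4, 8, 4]
1      -> [4, 8, 4, 1]
+      -> [4, 8, 5]
-      -> [4, 3]
*      -> [12]
dup    -> [12, 12]
*      -> [144]
-2     -> [144, -2]
negate -> [144, 2]
/      -> [72]

1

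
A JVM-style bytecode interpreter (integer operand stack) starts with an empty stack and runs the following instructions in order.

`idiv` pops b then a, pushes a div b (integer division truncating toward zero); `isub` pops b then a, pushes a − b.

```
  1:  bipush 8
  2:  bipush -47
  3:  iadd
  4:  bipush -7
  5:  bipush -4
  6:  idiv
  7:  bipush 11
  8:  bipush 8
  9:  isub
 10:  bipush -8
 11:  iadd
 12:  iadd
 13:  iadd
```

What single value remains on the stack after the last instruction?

bipush 8    [8]
bipush -47  [8, -47]
iadd        [-39]
bipush -7   [-39, -7]
bipush -4   [-39, -7, -4]
idiv        [-39, 1]
bipush 11   [-39, 1, 11]
bipush 8    [-39, 1, 11, 8]
isub        [-39, 1, 3]
bipush -8   [-39, 1, 3, -8]
iadd        [-39, 1, -5]
iadd        [-39, -4]
iadd        [-43]

-43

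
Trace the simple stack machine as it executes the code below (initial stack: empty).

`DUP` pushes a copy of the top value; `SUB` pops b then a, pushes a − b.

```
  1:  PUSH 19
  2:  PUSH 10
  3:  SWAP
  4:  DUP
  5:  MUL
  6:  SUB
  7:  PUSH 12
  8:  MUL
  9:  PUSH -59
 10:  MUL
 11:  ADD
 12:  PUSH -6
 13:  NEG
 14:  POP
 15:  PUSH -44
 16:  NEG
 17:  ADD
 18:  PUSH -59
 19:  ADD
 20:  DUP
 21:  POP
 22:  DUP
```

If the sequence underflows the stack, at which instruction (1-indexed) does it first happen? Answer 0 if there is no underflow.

11

PUSH 19  : 19
PUSH 10  : 19 10
SWAP     : 10 19
DUP      : 10 19 19
MUL      : 10 361
SUB      : -351
PUSH 12  : -351 12
MUL      : -4212
PUSH -59 : -4212 -59
MUL      : 248508
ADD  — needs 2 operands, stack has 1 → underflow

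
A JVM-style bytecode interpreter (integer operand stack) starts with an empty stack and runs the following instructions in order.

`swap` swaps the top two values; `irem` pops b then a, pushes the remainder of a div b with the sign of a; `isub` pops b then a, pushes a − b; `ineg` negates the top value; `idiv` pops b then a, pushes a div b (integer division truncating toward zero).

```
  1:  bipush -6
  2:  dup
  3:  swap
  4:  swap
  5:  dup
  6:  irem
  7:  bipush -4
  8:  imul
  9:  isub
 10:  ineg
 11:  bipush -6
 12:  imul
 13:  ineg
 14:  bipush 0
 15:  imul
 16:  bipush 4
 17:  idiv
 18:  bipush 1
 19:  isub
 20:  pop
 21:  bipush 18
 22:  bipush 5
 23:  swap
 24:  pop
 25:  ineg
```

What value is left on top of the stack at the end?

bipush -6 -> [-6]
dup       -> [-6, -6]
swap      -> [-6, -6]
swap      -> [-6, -6]
dup       -> [-6, -6, -6]
irem      -> [-6, 0]
bipush -4 -> [-6, 0, -4]
imul      -> [-6, 0]
isub      -> [-6]
ineg      -> [6]
bipush -6 -> [6, -6]
imul      -> [-36]
ineg      -> [36]
bipush 0  -> [36, 0]
imul      -> [0]
bipush 4  -> [0, 4]
idiv      -> [0]
bipush 1  -> [0, 1]
isub      -> [-1]
pop       -> []
bipush 18 -> [18]
bipush 5  -> [18, 5]
swap      -> [5, 18]
pop       -> [5]
ineg      -> [-5]

-5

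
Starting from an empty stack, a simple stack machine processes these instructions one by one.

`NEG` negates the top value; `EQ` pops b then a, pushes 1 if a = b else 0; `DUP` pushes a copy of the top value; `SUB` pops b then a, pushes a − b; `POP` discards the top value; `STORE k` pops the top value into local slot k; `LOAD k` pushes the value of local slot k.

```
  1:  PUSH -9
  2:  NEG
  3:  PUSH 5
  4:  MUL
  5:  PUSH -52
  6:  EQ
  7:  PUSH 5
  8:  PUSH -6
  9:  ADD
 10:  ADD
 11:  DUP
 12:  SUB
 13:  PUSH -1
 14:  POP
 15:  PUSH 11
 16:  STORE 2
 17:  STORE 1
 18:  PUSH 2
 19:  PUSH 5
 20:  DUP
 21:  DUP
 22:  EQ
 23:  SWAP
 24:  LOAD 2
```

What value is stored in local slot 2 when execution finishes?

PUSH -9   [-9]
NEG       [9]
PUSH 5    [9, 5]
MUL       [45]
PUSH -52  [45, -52]
EQ        [0]
PUSH 5    [0, 5]
PUSH -6   [0, 5, -6]
ADD       [0, -1]
ADD       [-1]
DUP       [-1, -1]
SUB       [0]
PUSH -1   [0, -1]
POP       [0]
PUSH 11   [0, 11]
STORE 2   [0]
STORE 1   []
PUSH 2    [2]
PUSH 5    [2, 5]
DUP       [2, 5, 5]
DUP       [2, 5, 5, 5]
EQ        [2, 5, 1]
SWAP      [2, 1, 5]
LOAD 2    [2, 1, 5, 11]

11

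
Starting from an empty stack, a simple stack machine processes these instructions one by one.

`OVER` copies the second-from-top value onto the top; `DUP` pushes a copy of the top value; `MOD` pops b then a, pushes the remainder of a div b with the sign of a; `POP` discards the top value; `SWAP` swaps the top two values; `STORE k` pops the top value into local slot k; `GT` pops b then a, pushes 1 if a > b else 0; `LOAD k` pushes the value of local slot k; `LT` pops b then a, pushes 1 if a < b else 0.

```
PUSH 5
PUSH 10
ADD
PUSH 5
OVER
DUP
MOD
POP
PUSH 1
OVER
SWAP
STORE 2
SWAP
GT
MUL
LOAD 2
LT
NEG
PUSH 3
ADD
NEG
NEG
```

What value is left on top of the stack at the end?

2

PUSH 5  → [5]
PUSH 10 → [5, 10]
ADD     → [15]
PUSH 5  → [15, 5]
OVER    → [15, 5, 15]
DUP     → [15, 5, 15, 15]
MOD     → [15, 5, 0]
POP     → [15, 5]
PUSH 1  → [15, 5, 1]
OVER    → [15, 5, 1, 5]
SWAP    → [15, 5, 5, 1]
STORE 2 → [15, 5, 5]
SWAP    → [15, 5, 5]
GT      → [15, 0]
MUL     → [0]
LOAD 2  → [0, 1]
LT      → [1]
NEG     → [-1]
PUSH 3  → [-1, 3]
ADD     → [2]
NEG     → [-2]
NEG     → [2]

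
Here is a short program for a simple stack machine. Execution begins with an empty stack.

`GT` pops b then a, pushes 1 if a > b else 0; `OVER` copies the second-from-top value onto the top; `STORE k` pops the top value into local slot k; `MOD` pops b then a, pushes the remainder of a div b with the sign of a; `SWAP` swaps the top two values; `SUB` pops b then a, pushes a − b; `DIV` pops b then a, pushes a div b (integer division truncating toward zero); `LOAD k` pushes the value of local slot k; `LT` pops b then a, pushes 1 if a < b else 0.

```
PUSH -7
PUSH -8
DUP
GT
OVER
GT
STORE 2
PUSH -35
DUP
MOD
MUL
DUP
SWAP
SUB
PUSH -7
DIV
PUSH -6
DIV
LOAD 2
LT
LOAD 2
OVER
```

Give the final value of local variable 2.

PUSH -7  : -7
PUSH -8  : -7 -8
DUP      : -7 -8 -8
GT       : -7 0
OVER     : -7 0 -7
GT       : -7 1
STORE 2  : -7
PUSH -35 : -7 -35
DUP      : -7 -35 -35
MOD      : -7 0
MUL      : 0
DUP      : 0 0
SWAP     : 0 0
SUB      : 0
PUSH -7  : 0 -7
DIV      : 0
PUSH -6  : 0 -6
DIV      : 0
LOAD 2   : 0 1
LT       : 1
LOAD 2   : 1 1
OVER     : 1 1 1

1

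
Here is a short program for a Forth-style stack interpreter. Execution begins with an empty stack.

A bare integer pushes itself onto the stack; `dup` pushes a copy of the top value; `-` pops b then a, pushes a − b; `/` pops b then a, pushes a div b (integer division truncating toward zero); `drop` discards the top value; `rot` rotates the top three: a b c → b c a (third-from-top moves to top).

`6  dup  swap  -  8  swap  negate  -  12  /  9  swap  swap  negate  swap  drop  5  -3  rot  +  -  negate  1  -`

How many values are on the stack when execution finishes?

1

6      → 6
dup    → 6 6
swap   → 6 6
-      → 0
8      → 0 8
swap   → 8 0
negate → 8 0
-      → 8
12     → 8 12
/      → 0
9      → 0 9
swap   → 9 0
swap   → 0 9
negate → 0 -9
swap   → -9 0
drop   → -9
5      → -9 5
-3     → -9 5 -3
rot    → 5 -3 -9
+      → 5 -12
-      → 17
negate → -17
1      → -17 1
-      → -18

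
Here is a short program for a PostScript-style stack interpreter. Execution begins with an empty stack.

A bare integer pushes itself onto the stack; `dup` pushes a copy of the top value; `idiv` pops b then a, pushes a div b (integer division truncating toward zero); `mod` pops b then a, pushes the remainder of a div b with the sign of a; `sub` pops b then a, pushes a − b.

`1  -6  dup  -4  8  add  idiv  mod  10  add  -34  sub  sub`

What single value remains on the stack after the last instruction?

-43

1     [1]
-6    [1, -6]
dup   [1, -6, -6]
-4    [1, -6, -6, -4]
8     [1, -6, -6, -4, 8]
add   [1, -6, -6, 4]
idiv  [1, -6, -1]
mod   [1, 0]
10    [1, 0, 10]
add   [1, 10]
-34   [1, 10, -34]
sub   [1, 44]
sub   [-43]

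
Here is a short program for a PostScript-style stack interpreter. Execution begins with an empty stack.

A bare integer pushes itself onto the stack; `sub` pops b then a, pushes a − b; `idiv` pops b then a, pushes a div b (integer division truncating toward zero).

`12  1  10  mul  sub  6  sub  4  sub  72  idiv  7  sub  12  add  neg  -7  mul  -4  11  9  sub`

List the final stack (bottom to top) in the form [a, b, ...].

[35, -4, 2]

12   : [12]
1    : [12, 1]
10   : [12, 1, 10]
mul  : [12, 10]
sub  : [2]
6    : [2, 6]
sub  : [-4]
4    : [-4, 4]
sub  : [-8]
72   : [-8, 72]
idiv : [0]
7    : [0, 7]
sub  : [-7]
12   : [-7, 12]
add  : [5]
neg  : [-5]
-7   : [-5, -7]
mul  : [35]
-4   : [35, -4]
11   : [35, -4, 11]
9    : [35, -4, 11, 9]
sub  : [35, -4, 2]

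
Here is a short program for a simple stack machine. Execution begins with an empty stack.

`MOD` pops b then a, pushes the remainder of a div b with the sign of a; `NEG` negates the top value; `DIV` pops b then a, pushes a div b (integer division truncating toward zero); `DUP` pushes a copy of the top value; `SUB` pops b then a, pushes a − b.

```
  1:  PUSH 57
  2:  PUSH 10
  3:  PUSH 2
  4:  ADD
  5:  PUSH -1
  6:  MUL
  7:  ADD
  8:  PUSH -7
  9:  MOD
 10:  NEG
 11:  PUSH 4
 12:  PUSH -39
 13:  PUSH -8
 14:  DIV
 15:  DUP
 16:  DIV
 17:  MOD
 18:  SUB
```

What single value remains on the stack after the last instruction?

-3

PUSH 57  -> 57
PUSH 10  -> 57 10
PUSH 2   -> 57 10 2
ADD      -> 57 12
PUSH -1  -> 57 12 -1
MUL      -> 57 -12
ADD      -> 45
PUSH -7  -> 45 -7
MOD      -> 3
NEG      -> -3
PUSH 4   -> -3 4
PUSH -39 -> -3 4 -39
PUSH -8  -> -3 4 -39 -8
DIV      -> -3 4 4
DUP      -> -3 4 4 4
DIV      -> -3 4 1
MOD      -> -3 0
SUB      -> -3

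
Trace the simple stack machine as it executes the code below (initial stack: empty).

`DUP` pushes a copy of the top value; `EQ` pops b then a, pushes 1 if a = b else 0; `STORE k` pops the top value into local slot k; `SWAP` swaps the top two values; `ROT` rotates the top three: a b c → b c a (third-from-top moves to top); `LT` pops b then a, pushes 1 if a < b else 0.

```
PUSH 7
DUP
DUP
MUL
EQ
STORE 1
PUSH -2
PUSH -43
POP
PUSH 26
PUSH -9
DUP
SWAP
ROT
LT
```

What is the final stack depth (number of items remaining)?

PUSH 7    7
DUP       7 7
DUP       7 7 7
MUL       7 49
EQ        0
STORE 1   (empty)
PUSH -2   -2
PUSH -43  -2 -43
POP       -2
PUSH 26   -2 26
PUSH -9   -2 26 -9
DUP       -2 26 -9 -9
SWAP      -2 26 -9 -9
ROT       -2 -9 -9 26
LT        -2 -9 1

3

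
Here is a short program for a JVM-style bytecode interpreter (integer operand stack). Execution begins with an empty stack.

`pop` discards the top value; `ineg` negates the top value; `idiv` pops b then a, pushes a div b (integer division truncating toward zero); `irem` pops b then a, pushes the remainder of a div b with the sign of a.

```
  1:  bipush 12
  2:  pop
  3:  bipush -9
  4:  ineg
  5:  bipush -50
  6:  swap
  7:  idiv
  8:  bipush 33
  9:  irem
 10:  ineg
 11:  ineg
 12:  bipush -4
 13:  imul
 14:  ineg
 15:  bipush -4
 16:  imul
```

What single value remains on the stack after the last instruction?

bipush 12  → [12]
pop        → []
bipush -9  → [-9]
ineg       → [9]
bipush -50 → [9, -50]
swap       → [-50, 9]
idiv       → [-5]
bipush 33  → [-5, 33]
irem       → [-5]
ineg       → [5]
ineg       → [-5]
bipush -4  → [-5, -4]
imul       → [20]
ineg       → [-20]
bipush -4  → [-20, -4]
imul       → [80]

80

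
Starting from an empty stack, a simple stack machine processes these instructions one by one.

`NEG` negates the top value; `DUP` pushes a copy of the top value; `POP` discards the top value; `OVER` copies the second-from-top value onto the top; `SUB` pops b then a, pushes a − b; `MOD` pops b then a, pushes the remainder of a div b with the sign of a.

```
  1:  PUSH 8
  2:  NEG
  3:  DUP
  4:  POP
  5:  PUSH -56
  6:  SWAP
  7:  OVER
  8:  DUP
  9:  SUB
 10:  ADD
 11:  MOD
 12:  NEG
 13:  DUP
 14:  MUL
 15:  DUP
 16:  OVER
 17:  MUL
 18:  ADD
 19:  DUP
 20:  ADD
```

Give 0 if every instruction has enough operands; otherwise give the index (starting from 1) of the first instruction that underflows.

0

PUSH 8    8
NEG       -8
DUP       -8 -8
POP       -8
PUSH -56  -8 -56
SWAP      -56 -8
OVER      -56 -8 -56
DUP       -56 -8 -56 -56
SUB       -56 -8 0
ADD       -56 -8
MOD       0
NEG       0
DUP       0 0
MUL       0
DUP       0 0
OVER      0 0 0
MUL       0 0
ADD       0
DUP       0 0
ADD       0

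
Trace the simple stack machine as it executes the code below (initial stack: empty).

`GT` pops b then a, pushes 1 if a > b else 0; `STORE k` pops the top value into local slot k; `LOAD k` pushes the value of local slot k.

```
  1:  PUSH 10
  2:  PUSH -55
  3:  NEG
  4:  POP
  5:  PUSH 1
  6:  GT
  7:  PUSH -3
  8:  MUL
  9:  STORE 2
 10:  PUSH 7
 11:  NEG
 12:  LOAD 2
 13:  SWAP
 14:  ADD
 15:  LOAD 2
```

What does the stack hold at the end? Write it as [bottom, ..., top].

[-10, -3]

PUSH 10   10
PUSH -55  10 -55
NEG       10 55
POP       10
PUSH 1    10 1
GT        1
PUSH -3   1 -3
MUL       -3
STORE 2   (empty)
PUSH 7    7
NEG       -7
LOAD 2    -7 -3
SWAP      -3 -7
ADD       -10
LOAD 2    -10 -3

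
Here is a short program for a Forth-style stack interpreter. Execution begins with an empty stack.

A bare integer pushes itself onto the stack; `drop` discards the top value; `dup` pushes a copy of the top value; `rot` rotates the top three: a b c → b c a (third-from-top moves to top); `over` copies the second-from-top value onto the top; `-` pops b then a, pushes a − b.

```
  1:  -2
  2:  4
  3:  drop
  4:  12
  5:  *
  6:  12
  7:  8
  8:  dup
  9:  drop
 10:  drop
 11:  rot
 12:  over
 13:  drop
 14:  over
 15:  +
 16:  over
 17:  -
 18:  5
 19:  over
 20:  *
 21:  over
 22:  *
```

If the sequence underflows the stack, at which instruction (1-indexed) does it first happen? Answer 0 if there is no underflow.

-2   → [-2]
4    → [-2, 4]
drop → [-2]
12   → [-2, 12]
*    → [-24]
12   → [-24, 12]
8    → [-24, 12, 8]
dup  → [-24, 12, 8, 8]
drop → [-24, 12, 8]
drop → [-24, 12]
rot  — needs 3 operands, stack has 2 → underflow

11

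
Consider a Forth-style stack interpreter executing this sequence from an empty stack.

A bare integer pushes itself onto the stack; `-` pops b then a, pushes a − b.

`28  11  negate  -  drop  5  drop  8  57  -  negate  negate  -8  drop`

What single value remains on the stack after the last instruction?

-49

28     → [28]
11     → [28, 11]
negate → [28, -11]
-      → [39]
drop   → []
5      → [5]
drop   → []
8      → [8]
57     → [8, 57]
-      → [-49]
negate → [49]
negate → [-49]
-8     → [-49, -8]
drop   → [-49]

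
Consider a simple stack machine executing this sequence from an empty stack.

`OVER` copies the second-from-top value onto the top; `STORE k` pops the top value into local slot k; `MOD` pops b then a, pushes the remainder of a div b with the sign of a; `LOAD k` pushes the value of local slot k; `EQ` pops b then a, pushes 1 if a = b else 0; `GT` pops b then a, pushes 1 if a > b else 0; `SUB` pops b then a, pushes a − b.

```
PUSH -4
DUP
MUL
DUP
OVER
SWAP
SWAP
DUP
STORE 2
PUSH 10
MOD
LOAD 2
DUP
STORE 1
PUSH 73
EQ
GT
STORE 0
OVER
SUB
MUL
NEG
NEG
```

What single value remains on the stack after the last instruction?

0

PUSH -4 → -4
DUP     → -4 -4
MUL     → 16
DUP     → 16 16
OVER    → 16 16 16
SWAP    → 16 16 16
SWAP    → 16 16 16
DUP     → 16 16 16 16
STORE 2 → 16 16 16
PUSH 10 → 16 16 16 10
MOD     → 16 16 6
LOAD 2  → 16 16 6 16
DUP     → 16 16 6 16 16
STORE 1 → 16 16 6 16
PUSH 73 → 16 16 6 16 73
EQ      → 16 16 6 0
GT      → 16 16 1
STORE 0 → 16 16
OVER    → 16 16 16
SUB     → 16 0
MUL     → 0
NEG     → 0
NEG     → 0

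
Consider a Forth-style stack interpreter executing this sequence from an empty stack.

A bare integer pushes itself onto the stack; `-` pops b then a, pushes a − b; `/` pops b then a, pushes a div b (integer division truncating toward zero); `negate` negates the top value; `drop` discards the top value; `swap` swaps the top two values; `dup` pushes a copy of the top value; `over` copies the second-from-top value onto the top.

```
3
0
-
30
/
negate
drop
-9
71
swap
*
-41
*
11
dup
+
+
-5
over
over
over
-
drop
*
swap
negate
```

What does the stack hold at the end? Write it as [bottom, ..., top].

3       [3]
0       [3, 0]
-       [3]
30      [3, 30]
/       [0]
negate  [0]
drop    []
-9      [-9]
71      [-9, 71]
swap    [71, -9]
*       [-639]
-41     [-639, -41]
*       [26199]
11      [26199, 11]
dup     [26199, 11, 11]
+       [26199, 22]
+       [26221]
-5      [26221, -5]
over    [26221, -5, 26221]
over    [26221, -5, 26221, -5]
over    [26221, -5, 26221, -5, 26221]
-       [26221, -5, 26221, -26226]
drop    [26221, -5, 26221]
*       [26221, -131105]
swap    [-131105, 26221]
negate  [-131105, -26221]

[-131105, -26221]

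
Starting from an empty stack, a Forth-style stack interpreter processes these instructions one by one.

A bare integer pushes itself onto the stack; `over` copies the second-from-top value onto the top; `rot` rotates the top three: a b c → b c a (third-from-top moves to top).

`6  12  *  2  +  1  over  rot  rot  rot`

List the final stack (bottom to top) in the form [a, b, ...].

[74, 1, 74]

6    → [6]
12   → [6, 12]
*    → [72]
2    → [72, 2]
+    → [74]
1    → [74, 1]
over → [74, 1, 74]
rot  → [1, 74, 74]
rot  → [74, 74, 1]
rot  → [74, 1, 74]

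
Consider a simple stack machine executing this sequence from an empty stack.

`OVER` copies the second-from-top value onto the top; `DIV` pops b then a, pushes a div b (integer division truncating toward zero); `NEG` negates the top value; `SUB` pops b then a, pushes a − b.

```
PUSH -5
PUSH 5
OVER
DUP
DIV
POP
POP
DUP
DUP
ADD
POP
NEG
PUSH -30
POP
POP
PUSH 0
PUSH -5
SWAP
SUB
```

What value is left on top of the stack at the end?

PUSH -5  : -5
PUSH 5   : -5 5
OVER     : -5 5 -5
DUP      : -5 5 -5 -5
DIV      : -5 5 1
POP      : -5 5
POP      : -5
DUP      : -5 -5
DUP      : -5 -5 -5
ADD      : -5 -10
POP      : -5
NEG      : 5
PUSH -30 : 5 -30
POP      : 5
POP      : (empty)
PUSH 0   : 0
PUSH -5  : 0 -5
SWAP     : -5 0
SUB      : -5

-5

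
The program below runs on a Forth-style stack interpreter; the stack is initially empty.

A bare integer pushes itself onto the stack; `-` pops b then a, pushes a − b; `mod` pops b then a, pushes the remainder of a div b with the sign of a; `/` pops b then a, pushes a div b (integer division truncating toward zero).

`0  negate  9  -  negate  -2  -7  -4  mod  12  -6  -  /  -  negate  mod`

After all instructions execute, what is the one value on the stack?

0      -> 0
negate -> 0
9      -> 0 9
-      -> -9
negate -> 9
-2     -> 9 -2
-7     -> 9 -2 -7
-4     -> 9 -2 -7 -4
mod    -> 9 -2 -3
12     -> 9 -2 -3 12
-6     -> 9 -2 -3 12 -6
-      -> 9 -2 -3 18
/      -> 9 -2 0
-      -> 9 -2
negate -> 9 2
mod    -> 1

1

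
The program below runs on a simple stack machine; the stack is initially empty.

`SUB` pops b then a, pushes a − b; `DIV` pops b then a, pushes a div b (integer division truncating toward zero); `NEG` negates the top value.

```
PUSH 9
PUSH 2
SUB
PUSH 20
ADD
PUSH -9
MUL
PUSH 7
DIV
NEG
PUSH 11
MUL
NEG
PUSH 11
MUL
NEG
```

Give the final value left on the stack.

4114

PUSH 9  : [9]
PUSH 2  : [9, 2]
SUB     : [7]
PUSH 20 : [7, 20]
ADD     : [27]
PUSH -9 : [27, -9]
MUL     : [-243]
PUSH 7  : [-243, 7]
DIV     : [-34]
NEG     : [34]
PUSH 11 : [34, 11]
MUL     : [374]
NEG     : [-374]
PUSH 11 : [-374, 11]
MUL     : [-4114]
NEG     : [4114]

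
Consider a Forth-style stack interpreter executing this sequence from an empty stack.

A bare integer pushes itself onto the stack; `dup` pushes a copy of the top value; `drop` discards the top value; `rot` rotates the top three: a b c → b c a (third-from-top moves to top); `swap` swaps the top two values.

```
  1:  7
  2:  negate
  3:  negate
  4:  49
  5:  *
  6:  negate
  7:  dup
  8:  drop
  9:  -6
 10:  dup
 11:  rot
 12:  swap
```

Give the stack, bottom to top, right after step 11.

7       [7]
negate  [-7]
negate  [7]
49      [7, 49]
*       [343]
negate  [-343]
dup     [-343, -343]
drop    [-343]
-6      [-343, -6]
dup     [-343, -6, -6]
rot     [-6, -6, -343]

[-6, -6, -343]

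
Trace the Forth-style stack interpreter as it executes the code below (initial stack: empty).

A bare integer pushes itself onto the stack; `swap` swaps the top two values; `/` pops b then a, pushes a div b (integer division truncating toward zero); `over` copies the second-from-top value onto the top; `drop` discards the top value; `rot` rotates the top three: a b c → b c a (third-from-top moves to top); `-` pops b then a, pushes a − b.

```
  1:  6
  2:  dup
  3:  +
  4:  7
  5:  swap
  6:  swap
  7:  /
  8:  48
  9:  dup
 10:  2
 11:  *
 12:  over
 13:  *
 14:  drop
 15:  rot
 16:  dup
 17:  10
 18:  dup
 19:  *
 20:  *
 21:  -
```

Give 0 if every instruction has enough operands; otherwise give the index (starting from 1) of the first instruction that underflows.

6    : [6]
dup  : [6, 6]
+    : [12]
7    : [12, 7]
swap : [7, 12]
swap : [12, 7]
/    : [1]
48   : [1, 48]
dup  : [1, 48, 48]
2    : [1, 48, 48, 2]
*    : [1, 48, 96]
over : [1, 48, 96, 48]
*    : [1, 48, 4608]
drop : [1, 48]
rot  — needs 3 operands, stack has 2 → underflow

15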